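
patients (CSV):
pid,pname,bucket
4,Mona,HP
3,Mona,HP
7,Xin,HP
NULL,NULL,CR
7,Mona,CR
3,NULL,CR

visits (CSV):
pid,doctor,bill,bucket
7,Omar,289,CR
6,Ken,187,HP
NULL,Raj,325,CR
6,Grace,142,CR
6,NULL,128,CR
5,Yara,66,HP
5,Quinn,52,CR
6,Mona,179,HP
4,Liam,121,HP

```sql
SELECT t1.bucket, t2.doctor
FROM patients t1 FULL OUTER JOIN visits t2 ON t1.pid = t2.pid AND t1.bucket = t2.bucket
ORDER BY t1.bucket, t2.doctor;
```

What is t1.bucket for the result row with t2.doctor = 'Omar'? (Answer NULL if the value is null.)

CR

FULL OUTER JOIN keeps every row from both sides; unmatched rows get NULL for the other side's columns.
Matching on t1.pid = t2.pid AND t1.bucket = t2.bucket. A NULL in a compared column never satisfies the condition.
- pid=4, bucket=HP: 1 matching t2 row(s), so 1 row(s) emitted.
- pid=3, bucket=HP: no t2 row matches, row kept with t2 columns NULL.
- pid=7, bucket=HP: no t2 row matches, row kept with t2 columns NULL.
- pid=NULL, bucket=CR: no t2 row matches, row kept with t2 columns NULL.
- pid=7, bucket=CR: 1 matching t2 row(s), so 1 row(s) emitted.
- pid=3, bucket=CR: no t2 row matches, row kept with t2 columns NULL.
- 7 t2 row(s) had no t1 match → kept, t1 columns NULL.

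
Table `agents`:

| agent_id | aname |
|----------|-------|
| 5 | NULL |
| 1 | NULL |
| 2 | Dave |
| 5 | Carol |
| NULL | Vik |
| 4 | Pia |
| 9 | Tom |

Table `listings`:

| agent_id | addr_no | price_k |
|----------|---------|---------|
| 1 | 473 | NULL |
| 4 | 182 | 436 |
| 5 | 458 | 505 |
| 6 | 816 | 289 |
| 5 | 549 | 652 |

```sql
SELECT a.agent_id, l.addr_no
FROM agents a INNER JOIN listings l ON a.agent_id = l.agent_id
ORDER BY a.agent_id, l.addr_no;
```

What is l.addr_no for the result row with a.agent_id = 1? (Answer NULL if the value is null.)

473

INNER JOIN keeps only pairs where the ON condition holds.
Matching on a.agent_id = l.agent_id. A NULL in a compared column never satisfies the condition.
- a[0] agent_id=5 → 2 match(es) in l → 2 row(s).
- a[1] agent_id=1 → 1 match(es) in l → 1 row(s).
- a[2] agent_id=2 → no match; dropped.
- a[3] agent_id=5 → 2 match(es) in l → 2 row(s).
- a[4] agent_id=NULL → no match; dropped.
- a[5] agent_id=4 → 1 match(es) in l → 1 row(s).
- a[6] agent_id=9 → no match; dropped.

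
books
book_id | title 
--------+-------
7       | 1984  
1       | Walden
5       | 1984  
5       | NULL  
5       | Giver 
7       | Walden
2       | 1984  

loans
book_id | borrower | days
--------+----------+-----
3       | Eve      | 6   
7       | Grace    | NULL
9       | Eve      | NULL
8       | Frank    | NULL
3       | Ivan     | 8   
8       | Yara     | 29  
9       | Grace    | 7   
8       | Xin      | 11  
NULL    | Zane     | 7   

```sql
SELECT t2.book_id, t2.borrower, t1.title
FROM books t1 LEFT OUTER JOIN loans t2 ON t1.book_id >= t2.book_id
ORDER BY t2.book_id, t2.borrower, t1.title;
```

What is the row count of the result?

14

LEFT JOIN keeps every row from `books`; unmatched rows get NULL for `loans`'s columns.
Matching on t1.book_id >= t2.book_id. A NULL in a compared column never satisfies the condition.
- t1 row (book_id=7): matches 3 t2 row(s) → 3 output row(s).
- t1 row (book_id=1): no match → kept, t2 columns NULL.
- t1 row (book_id=5): matches 2 t2 row(s) → 2 output row(s).
- t1 row (book_id=5): matches 2 t2 row(s) → 2 output row(s).
- t1 row (book_id=5): matches 2 t2 row(s) → 2 output row(s).
- t1 row (book_id=7): matches 3 t2 row(s) → 3 output row(s).
- t1 row (book_id=2): no match → kept, t2 columns NULL.
Total: 12 matched + 2 padded = 14 rows.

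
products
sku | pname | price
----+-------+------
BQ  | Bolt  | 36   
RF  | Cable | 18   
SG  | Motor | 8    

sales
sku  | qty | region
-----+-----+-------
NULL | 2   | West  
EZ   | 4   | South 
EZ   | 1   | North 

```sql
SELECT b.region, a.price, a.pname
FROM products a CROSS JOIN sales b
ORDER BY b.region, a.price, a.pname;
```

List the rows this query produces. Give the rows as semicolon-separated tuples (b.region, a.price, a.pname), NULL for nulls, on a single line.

(North, 8, Motor); (North, 18, Cable); (North, 36, Bolt); (South, 8, Motor); (South, 18, Cable); (South, 36, Bolt); (West, 8, Motor); (West, 18, Cable); (West, 36, Bolt)

CROSS JOIN pairs every row of `products` with every row of `sales`: 3 × 3 = 9 rows.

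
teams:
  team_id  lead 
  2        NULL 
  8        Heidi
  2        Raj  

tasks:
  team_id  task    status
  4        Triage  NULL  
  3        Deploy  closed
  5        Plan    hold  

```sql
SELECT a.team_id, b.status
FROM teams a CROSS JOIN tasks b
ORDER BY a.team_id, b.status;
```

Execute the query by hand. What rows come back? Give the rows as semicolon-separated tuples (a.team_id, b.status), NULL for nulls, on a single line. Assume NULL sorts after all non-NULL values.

(2, closed); (2, closed); (2, hold); (2, hold); (2, NULL); (2, NULL); (8, closed); (8, hold); (8, NULL)

CROSS JOIN pairs every row of `teams` with every row of `tasks`: 3 × 3 = 9 rows.
After projecting and ordering:
a.team_id | b.status
2 | closed
2 | closed
2 | hold
2 | hold
2 | NULL
2 | NULL
8 | closed
8 | hold
8 | NULL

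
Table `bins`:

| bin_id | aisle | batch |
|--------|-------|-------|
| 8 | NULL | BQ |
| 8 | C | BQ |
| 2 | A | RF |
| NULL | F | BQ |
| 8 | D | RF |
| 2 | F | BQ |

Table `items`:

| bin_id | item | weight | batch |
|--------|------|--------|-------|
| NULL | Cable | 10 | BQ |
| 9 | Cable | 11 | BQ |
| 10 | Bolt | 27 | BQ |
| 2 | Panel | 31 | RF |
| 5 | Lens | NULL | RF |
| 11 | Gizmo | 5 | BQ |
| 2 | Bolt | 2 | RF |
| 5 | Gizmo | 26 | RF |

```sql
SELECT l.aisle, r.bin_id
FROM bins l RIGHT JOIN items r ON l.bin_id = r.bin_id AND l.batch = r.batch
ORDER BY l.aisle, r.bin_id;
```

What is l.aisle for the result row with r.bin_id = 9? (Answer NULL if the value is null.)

RIGHT JOIN keeps every row from `items`; unmatched rows get NULL for `bins`'s columns.
Matching on l.bin_id = r.bin_id AND l.batch = r.batch. A NULL in a compared column never satisfies the condition.
- l (bin_id=8, batch=BQ) has no partner in r.
- l (bin_id=8, batch=BQ) has no partner in r.
- l (bin_id=2, batch=RF) pairs with 2 row(s) of r.
- l (bin_id=NULL, batch=BQ) has no partner in r.
- l (bin_id=8, batch=RF) has no partner in r.
- l (bin_id=2, batch=BQ) has no partner in r.
- 6 row(s) from r found no l partner → padded with NULL.

NULL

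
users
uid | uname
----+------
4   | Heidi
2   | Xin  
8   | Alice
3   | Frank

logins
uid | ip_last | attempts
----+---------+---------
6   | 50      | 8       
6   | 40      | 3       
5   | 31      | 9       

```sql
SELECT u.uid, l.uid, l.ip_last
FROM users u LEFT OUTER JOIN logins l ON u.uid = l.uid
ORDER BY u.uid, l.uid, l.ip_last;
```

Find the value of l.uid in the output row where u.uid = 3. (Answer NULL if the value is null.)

NULL

LEFT JOIN keeps every row from `users`; unmatched rows get NULL for `logins`'s columns.
Matching on u.uid = l.uid.
- u[0] uid=4 → no match; kept with NULLs on the l side.
- u[1] uid=2 → no match; kept with NULLs on the l side.
- u[2] uid=8 → no match; kept with NULLs on the l side.
- u[3] uid=3 → no match; kept with NULLs on the l side.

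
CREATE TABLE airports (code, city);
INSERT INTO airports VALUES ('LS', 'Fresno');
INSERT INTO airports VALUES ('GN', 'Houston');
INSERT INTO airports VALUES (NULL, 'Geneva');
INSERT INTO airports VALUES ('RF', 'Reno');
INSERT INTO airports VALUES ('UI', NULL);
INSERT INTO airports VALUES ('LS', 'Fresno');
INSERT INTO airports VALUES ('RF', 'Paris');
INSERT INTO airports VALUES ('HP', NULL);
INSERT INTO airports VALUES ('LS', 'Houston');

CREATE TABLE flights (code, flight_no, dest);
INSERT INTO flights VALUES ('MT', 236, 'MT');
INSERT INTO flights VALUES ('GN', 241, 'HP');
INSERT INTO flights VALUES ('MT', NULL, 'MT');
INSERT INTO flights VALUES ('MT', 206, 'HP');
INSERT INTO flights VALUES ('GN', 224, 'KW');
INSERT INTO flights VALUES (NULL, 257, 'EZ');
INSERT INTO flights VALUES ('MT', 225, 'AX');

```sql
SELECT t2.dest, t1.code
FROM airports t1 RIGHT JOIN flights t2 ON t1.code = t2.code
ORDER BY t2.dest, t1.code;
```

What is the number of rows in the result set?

7

RIGHT JOIN keeps every row from `flights`; unmatched rows get NULL for `airports`'s columns.
Matching on t1.code = t2.code. A NULL in a compared column never satisfies the condition.
Matched pairs: 2; unmatched t2 rows kept: 5.
Total: 2 matched + 5 padded = 7 rows.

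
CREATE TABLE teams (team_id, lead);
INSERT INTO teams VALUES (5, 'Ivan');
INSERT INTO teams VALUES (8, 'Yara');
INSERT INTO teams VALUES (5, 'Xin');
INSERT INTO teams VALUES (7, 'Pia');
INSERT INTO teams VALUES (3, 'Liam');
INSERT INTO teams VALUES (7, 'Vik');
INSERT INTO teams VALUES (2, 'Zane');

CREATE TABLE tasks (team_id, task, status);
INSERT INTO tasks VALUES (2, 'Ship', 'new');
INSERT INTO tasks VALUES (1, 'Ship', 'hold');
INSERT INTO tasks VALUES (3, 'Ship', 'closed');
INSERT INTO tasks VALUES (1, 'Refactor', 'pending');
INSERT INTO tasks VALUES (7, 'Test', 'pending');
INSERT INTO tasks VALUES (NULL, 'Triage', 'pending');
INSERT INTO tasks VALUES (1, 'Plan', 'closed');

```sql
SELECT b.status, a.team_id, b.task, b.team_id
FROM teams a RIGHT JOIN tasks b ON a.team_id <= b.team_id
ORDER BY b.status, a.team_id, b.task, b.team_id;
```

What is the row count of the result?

13

RIGHT JOIN keeps every row from `tasks`; unmatched rows get NULL for `teams`'s columns.
Matching on a.team_id <= b.team_id. A NULL in a compared column never satisfies the condition.
Matched pairs: 9; unmatched b rows kept: 4.
Total: 9 matched + 4 padded = 13 rows.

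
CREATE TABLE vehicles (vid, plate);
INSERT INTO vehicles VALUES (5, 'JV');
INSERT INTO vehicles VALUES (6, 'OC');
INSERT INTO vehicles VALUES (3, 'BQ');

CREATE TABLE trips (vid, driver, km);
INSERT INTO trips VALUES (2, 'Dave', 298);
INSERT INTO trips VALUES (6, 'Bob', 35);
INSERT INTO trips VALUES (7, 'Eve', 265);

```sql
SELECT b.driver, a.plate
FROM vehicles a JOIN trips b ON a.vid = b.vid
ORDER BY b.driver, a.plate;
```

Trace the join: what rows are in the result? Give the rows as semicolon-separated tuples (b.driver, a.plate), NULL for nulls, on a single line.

(Bob, OC)

INNER JOIN keeps only pairs where the ON condition holds.
Matching on a.vid = b.vid.
Matched pairs: 1.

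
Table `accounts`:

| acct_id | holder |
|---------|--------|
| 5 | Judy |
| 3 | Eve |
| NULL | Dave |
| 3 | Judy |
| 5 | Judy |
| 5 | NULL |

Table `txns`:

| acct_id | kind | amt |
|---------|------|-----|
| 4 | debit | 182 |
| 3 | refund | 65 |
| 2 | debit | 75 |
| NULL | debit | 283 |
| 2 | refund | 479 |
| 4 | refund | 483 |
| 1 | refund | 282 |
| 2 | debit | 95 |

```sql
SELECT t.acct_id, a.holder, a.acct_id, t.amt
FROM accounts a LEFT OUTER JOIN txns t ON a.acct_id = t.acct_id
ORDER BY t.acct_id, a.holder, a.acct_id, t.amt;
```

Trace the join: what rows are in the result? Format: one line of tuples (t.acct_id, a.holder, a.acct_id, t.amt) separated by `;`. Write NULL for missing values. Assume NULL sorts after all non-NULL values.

LEFT JOIN keeps every row from `accounts`; unmatched rows get NULL for `txns`'s columns.
Matching on a.acct_id = t.acct_id. A NULL in a compared column never satisfies the condition.
- acct_id=5: no t row matches, row kept with t columns NULL.
- acct_id=3: 1 matching t row(s), so 1 row(s) emitted.
- acct_id=NULL: no t row matches, row kept with t columns NULL.
- acct_id=3: 1 matching t row(s), so 1 row(s) emitted.
- acct_id=5: no t row matches, row kept with t columns NULL.
- acct_id=5: no t row matches, row kept with t columns NULL.
After projecting and ordering:
t.acct_id | a.holder | a.acct_id | t.amt
3 | Eve | 3 | 65
3 | Judy | 3 | 65
NULL | Dave | NULL | NULL
NULL | Judy | 5 | NULL
NULL | Judy | 5 | NULL
NULL | NULL | 5 | NULL

(3, Eve, 3, 65); (3, Judy, 3, 65); (NULL, Dave, NULL, NULL); (NULL, Judy, 5, NULL); (NULL, Judy, 5, NULL); (NULL, NULL, 5, NULL)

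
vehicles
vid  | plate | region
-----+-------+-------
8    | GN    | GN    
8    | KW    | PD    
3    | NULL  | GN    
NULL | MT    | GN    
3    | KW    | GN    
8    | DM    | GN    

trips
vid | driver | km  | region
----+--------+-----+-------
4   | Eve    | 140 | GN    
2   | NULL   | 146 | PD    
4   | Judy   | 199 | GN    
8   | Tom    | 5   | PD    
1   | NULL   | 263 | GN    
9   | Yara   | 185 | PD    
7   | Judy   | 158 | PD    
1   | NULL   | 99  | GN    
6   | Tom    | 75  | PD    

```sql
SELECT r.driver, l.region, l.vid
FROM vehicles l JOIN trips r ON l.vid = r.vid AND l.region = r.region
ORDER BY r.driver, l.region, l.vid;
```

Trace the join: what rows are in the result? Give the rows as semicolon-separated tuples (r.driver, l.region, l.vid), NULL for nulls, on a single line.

INNER JOIN keeps only pairs where the ON condition holds.
Matching on l.vid = r.vid AND l.region = r.region. A NULL in a compared column never satisfies the condition.
- l (vid=8, region=GN) has no partner → excluded.
- l (vid=8, region=PD) pairs with 1 row(s) of r.
- l (vid=3, region=GN) has no partner → excluded.
- l (vid=NULL, region=GN) has no partner → excluded.
- l (vid=3, region=GN) has no partner → excluded.
- l (vid=8, region=GN) has no partner → excluded.
After projecting and ordering:
r.driver | l.region | l.vid
Tom | PD | 8

(Tom, PD, 8)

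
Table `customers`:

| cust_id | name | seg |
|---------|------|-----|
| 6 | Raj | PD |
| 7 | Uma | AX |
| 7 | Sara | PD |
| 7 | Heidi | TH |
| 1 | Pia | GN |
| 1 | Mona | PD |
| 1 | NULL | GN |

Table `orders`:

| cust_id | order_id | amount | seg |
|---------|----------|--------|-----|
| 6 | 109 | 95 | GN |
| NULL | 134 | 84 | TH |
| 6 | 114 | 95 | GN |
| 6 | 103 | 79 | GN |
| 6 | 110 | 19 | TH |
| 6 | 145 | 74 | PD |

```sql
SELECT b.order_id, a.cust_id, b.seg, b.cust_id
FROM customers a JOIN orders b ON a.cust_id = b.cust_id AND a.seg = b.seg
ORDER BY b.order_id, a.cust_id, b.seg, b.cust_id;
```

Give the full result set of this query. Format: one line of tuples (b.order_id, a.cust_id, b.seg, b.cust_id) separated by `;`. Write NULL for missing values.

INNER JOIN keeps only pairs where the ON condition holds.
Matching on a.cust_id = b.cust_id AND a.seg = b.seg. A NULL in a compared column never satisfies the condition.
- a[0] cust_id=6, seg=PD → 1 match(es) in b → 1 row(s).
- a[1] cust_id=7, seg=AX → no match; dropped.
- a[2] cust_id=7, seg=PD → no match; dropped.
- a[3] cust_id=7, seg=TH → no match; dropped.
- a[4] cust_id=1, seg=GN → no match; dropped.
- a[5] cust_id=1, seg=PD → no match; dropped.
- a[6] cust_id=1, seg=GN → no match; dropped.
After projecting and ordering:
b.order_id | a.cust_id | b.seg | b.cust_id
145 | 6 | PD | 6

(145, 6, PD, 6)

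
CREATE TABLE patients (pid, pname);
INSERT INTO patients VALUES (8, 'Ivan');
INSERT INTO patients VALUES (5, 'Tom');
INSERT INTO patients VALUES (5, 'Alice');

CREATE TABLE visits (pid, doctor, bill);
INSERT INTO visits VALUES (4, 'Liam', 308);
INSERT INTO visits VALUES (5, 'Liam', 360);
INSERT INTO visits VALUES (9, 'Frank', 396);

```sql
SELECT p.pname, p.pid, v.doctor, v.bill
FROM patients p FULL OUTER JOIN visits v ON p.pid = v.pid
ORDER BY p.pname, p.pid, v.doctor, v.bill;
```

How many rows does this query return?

5

FULL OUTER JOIN keeps every row from both sides; unmatched rows get NULL for the other side's columns.
Matching on p.pid = v.pid.
- p row (pid=8): no match → kept, v columns NULL.
- p row (pid=5): matches 1 v row(s) → 1 output row(s).
- p row (pid=5): matches 1 v row(s) → 1 output row(s).
- 2 v row(s) had no p match → kept, p columns NULL.
Total: 2 matched + 3 padded = 5 rows.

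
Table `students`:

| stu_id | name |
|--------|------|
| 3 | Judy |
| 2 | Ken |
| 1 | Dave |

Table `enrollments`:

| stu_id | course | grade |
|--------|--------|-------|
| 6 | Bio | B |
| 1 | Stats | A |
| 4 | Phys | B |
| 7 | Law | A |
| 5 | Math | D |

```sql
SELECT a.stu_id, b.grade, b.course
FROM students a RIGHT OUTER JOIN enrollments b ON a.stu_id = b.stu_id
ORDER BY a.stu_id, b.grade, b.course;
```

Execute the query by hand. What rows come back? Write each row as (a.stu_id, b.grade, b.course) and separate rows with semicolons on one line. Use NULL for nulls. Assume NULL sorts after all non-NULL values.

(1, A, Stats); (NULL, A, Law); (NULL, B, Bio); (NULL, B, Phys); (NULL, D, Math)

RIGHT JOIN keeps every row from `enrollments`; unmatched rows get NULL for `students`'s columns.
Matching on a.stu_id = b.stu_id.
- a row (stu_id=3): no match.
- a row (stu_id=2): no match.
- a row (stu_id=1): matches 1 b row(s) → 1 output row(s).
- 4 b row(s) had no a match → kept, a columns NULL.
After projecting and ordering:
a.stu_id | b.grade | b.course
1 | A | Stats
NULL | A | Law
NULL | B | Bio
NULL | B | Phys
NULL | D | Math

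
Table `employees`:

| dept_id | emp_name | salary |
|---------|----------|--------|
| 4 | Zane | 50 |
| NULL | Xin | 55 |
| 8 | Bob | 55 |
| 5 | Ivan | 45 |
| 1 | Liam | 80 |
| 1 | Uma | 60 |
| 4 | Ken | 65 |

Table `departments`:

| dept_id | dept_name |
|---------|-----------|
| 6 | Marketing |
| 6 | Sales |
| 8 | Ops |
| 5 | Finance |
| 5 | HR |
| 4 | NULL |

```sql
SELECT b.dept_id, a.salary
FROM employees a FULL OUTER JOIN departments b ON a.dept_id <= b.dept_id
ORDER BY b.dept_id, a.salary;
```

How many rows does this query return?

31

FULL OUTER JOIN keeps every row from both sides; unmatched rows get NULL for the other side's columns.
Matching on a.dept_id <= b.dept_id. A NULL in a compared column never satisfies the condition.
- dept_id=4: 6 matching b row(s), so 6 row(s) emitted.
- dept_id=NULL: no b row matches, row kept with b columns NULL.
- dept_id=8: 1 matching b row(s), so 1 row(s) emitted.
- dept_id=5: 5 matching b row(s), so 5 row(s) emitted.
- dept_id=1: 6 matching b row(s), so 6 row(s) emitted.
- dept_id=1: 6 matching b row(s), so 6 row(s) emitted.
- dept_id=4: 6 matching b row(s), so 6 row(s) emitted.
Total: 30 matched + 1 padded = 31 rows.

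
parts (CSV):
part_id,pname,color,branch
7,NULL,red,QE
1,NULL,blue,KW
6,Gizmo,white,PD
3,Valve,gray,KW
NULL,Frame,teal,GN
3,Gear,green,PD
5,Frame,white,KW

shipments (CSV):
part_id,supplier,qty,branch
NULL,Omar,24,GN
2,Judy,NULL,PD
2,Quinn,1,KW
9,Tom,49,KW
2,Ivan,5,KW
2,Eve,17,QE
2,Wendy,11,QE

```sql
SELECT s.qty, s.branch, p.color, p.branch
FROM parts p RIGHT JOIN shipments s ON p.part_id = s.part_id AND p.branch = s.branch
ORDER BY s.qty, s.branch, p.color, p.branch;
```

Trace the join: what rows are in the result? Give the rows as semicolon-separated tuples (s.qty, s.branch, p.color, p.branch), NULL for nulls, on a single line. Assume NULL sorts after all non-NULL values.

(1, KW, NULL, NULL); (5, KW, NULL, NULL); (11, QE, NULL, NULL); (17, QE, NULL, NULL); (24, GN, NULL, NULL); (49, KW, NULL, NULL); (NULL, PD, NULL, NULL)

RIGHT JOIN keeps every row from `shipments`; unmatched rows get NULL for `parts`'s columns.
Matching on p.part_id = s.part_id AND p.branch = s.branch. A NULL in a compared column never satisfies the condition.
Matched pairs: 0; unmatched s rows kept: 7.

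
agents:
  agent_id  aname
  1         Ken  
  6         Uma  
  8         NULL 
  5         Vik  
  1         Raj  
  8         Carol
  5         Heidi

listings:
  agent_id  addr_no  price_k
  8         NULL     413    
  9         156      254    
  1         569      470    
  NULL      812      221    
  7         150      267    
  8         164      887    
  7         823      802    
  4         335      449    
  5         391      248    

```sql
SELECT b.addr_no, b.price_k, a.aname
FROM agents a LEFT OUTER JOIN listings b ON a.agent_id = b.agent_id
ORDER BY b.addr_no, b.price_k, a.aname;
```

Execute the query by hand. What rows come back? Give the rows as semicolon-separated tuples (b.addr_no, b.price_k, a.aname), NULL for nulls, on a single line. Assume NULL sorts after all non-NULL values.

LEFT JOIN keeps every row from `agents`; unmatched rows get NULL for `listings`'s columns.
Matching on a.agent_id = b.agent_id. A NULL in a compared column never satisfies the condition.
Matched pairs: 8; unmatched a rows kept: 1.

(164, 887, Carol); (164, 887, NULL); (391, 248, Heidi); (391, 248, Vik); (569, 470, Ken); (569, 470, Raj); (NULL, 413, Carol); (NULL, 413, NULL); (NULL, NULL, Uma)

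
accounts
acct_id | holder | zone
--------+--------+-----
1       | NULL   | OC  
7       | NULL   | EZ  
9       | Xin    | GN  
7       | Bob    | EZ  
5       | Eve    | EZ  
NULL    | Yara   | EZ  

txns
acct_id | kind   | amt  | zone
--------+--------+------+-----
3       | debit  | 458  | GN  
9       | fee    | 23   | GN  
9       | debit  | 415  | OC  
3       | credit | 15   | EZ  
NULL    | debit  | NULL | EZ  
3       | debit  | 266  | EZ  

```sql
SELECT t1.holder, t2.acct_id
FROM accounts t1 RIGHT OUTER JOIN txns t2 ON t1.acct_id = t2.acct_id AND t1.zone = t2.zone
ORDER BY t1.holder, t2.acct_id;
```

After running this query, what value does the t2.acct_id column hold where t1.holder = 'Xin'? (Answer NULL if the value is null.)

RIGHT JOIN keeps every row from `txns`; unmatched rows get NULL for `accounts`'s columns.
Matching on t1.acct_id = t2.acct_id AND t1.zone = t2.zone. A NULL in a compared column never satisfies the condition.
Matched pairs: 1; unmatched t2 rows kept: 5.

9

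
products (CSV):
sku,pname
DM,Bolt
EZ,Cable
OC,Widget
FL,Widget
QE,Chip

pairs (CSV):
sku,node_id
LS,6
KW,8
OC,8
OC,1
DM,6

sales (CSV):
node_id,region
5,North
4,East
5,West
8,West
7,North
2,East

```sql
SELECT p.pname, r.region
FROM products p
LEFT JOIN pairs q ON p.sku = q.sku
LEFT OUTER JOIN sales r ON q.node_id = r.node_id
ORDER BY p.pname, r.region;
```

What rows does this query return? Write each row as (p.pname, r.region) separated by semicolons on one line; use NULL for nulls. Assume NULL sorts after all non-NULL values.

Joins associate left-to-right: products LEFT JOIN pairs on sku gives 6 intermediate row(s).
Then LEFT JOIN `sales r` on node_id: each of those 6 rows is kept; rows whose q.node_id has no match in r get NULL for r's columns.

(Bolt, NULL); (Cable, NULL); (Chip, NULL); (Widget, West); (Widget, NULL); (Widget, NULL)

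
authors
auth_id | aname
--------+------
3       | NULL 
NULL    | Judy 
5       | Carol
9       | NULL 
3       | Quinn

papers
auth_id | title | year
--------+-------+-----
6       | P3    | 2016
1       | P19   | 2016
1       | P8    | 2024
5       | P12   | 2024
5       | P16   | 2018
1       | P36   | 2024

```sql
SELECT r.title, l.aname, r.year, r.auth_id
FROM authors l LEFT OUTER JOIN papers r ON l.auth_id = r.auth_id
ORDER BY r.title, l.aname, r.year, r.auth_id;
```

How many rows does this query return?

LEFT JOIN keeps every row from `authors`; unmatched rows get NULL for `papers`'s columns.
Matching on l.auth_id = r.auth_id. A NULL in a compared column never satisfies the condition.
- l (auth_id=3) has no partner → padded with NULL.
- l (auth_id=NULL) has no partner → padded with NULL.
- l (auth_id=5) pairs with 2 row(s) of r.
- l (auth_id=9) has no partner → padded with NULL.
- l (auth_id=3) has no partner → padded with NULL.
Total: 2 matched + 4 padded = 6 rows.

6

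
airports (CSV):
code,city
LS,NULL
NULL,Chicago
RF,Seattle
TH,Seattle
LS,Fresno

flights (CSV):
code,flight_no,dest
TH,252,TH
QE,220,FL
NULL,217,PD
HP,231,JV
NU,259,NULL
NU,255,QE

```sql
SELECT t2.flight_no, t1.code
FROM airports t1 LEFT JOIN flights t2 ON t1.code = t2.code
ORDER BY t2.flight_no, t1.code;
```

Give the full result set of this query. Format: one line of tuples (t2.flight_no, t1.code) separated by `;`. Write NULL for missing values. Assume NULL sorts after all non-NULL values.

LEFT JOIN keeps every row from `airports`; unmatched rows get NULL for `flights`'s columns.
Matching on t1.code = t2.code. A NULL in a compared column never satisfies the condition.
Matched pairs: 1; unmatched t1 rows kept: 4.

(252, TH); (NULL, LS); (NULL, LS); (NULL, RF); (NULL, NULL)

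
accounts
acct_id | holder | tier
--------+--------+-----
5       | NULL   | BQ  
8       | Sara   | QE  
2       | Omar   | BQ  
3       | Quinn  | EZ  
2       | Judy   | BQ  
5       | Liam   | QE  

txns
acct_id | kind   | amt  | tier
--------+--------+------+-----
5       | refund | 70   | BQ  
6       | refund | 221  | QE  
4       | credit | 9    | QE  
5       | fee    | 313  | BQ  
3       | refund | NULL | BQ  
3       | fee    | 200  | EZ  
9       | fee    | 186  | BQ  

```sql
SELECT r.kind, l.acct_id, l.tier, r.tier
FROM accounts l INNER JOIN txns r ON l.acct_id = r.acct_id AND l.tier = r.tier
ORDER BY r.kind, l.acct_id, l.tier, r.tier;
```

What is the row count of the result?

3

INNER JOIN keeps only pairs where the ON condition holds.
Matching on l.acct_id = r.acct_id AND l.tier = r.tier.
Matched pairs: 3.
Total: 3 rows.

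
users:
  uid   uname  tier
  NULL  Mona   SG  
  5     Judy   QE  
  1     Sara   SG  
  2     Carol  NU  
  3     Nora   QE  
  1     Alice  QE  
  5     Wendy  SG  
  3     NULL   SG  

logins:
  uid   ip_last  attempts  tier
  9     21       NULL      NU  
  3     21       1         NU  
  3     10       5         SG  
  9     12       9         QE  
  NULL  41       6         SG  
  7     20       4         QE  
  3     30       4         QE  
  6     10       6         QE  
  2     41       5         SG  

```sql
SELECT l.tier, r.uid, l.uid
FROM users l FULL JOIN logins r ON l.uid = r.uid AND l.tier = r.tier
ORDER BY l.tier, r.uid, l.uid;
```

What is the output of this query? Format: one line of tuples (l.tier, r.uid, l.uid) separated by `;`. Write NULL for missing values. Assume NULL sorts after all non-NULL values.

(NU, NULL, 2); (QE, 3, 3); (QE, NULL, 1); (QE, NULL, 5); (SG, 3, 3); (SG, NULL, 1); (SG, NULL, 5); (SG, NULL, NULL); (NULL, 2, NULL); (NULL, 3, NULL); (NULL, 6, NULL); (NULL, 7, NULL); (NULL, 9, NULL); (NULL, 9, NULL); (NULL, NULL, NULL)

FULL OUTER JOIN keeps every row from both sides; unmatched rows get NULL for the other side's columns.
Matching on l.uid = r.uid AND l.tier = r.tier. A NULL in a compared column never satisfies the condition.
Matched pairs: 2; unmatched l rows kept: 6; unmatched r rows kept: 7.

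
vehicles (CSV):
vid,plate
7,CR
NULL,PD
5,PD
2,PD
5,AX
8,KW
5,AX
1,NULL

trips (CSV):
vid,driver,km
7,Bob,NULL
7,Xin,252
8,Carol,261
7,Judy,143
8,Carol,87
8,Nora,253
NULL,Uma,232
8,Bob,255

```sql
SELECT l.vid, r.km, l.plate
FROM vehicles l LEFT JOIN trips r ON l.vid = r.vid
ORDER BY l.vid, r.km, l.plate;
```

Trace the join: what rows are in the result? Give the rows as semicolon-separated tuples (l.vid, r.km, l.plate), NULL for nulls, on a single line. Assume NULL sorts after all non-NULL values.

LEFT JOIN keeps every row from `vehicles`; unmatched rows get NULL for `trips`'s columns.
Matching on l.vid = r.vid. A NULL in a compared column never satisfies the condition.
- l[0] vid=7 → 3 match(es) in r → 3 row(s).
- l[1] vid=NULL → no match; kept with NULLs on the r side.
- l[2] vid=5 → no match; kept with NULLs on the r side.
- l[3] vid=2 → no match; kept with NULLs on the r side.
- l[4] vid=5 → no match; kept with NULLs on the r side.
- l[5] vid=8 → 4 match(es) in r → 4 row(s).
- l[6] vid=5 → no match; kept with NULLs on the r side.
- l[7] vid=1 → no match; kept with NULLs on the r side.

(1, NULL, NULL); (2, NULL, PD); (5, NULL, AX); (5, NULL, AX); (5, NULL, PD); (7, 143, CR); (7, 252, CR); (7, NULL, CR); (8, 87, KW); (8, 253, KW); (8, 255, KW); (8, 261, KW); (NULL, NULL, PD)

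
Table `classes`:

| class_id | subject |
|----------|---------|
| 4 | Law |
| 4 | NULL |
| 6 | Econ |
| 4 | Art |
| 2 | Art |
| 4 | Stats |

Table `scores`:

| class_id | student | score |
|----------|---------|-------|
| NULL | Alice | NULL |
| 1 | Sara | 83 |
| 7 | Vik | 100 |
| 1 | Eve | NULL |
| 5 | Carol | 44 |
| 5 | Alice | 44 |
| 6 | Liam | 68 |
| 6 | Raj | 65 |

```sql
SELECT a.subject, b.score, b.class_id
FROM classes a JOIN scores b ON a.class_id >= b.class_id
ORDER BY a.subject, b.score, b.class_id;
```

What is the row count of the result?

INNER JOIN keeps only pairs where the ON condition holds.
Matching on a.class_id >= b.class_id. A NULL in a compared column never satisfies the condition.
- a[0] class_id=4 → 2 match(es) in b → 2 row(s).
- a[1] class_id=4 → 2 match(es) in b → 2 row(s).
- a[2] class_id=6 → 6 match(es) in b → 6 row(s).
- a[3] class_id=4 → 2 match(es) in b → 2 row(s).
- a[4] class_id=2 → 2 match(es) in b → 2 row(s).
- a[5] class_id=4 → 2 match(es) in b → 2 row(s).
Total: 16 rows.

16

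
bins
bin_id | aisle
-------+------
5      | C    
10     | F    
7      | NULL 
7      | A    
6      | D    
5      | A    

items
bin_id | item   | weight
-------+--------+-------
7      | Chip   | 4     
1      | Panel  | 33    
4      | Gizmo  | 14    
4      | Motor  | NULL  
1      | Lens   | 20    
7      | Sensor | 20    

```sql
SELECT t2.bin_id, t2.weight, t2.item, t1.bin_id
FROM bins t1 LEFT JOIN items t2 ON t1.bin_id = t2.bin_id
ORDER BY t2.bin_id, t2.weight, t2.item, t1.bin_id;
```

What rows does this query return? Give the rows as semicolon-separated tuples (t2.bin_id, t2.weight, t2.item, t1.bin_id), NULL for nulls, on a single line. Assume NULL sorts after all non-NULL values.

(7, 4, Chip, 7); (7, 4, Chip, 7); (7, 20, Sensor, 7); (7, 20, Sensor, 7); (NULL, NULL, NULL, 5); (NULL, NULL, NULL, 5); (NULL, NULL, NULL, 6); (NULL, NULL, NULL, 10)

LEFT JOIN keeps every row from `bins`; unmatched rows get NULL for `items`'s columns.
Matching on t1.bin_id = t2.bin_id.
Matched pairs: 4; unmatched t1 rows kept: 4.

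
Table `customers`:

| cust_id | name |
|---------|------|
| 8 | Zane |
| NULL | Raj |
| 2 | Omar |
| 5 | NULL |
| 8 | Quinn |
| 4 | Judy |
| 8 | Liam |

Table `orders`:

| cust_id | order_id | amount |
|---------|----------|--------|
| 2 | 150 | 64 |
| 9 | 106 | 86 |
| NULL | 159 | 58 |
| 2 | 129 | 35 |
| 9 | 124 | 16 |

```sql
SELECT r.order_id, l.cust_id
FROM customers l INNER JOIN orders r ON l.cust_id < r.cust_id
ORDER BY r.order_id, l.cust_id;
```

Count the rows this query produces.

12

INNER JOIN keeps only pairs where the ON condition holds.
Matching on l.cust_id < r.cust_id. A NULL in a compared column never satisfies the condition.
Matched pairs: 12.
Total: 12 rows.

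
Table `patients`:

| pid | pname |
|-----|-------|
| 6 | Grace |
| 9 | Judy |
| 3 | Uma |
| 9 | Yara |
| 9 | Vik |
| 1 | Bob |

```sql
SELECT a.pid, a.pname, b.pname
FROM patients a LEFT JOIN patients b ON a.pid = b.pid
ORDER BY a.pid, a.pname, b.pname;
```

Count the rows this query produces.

12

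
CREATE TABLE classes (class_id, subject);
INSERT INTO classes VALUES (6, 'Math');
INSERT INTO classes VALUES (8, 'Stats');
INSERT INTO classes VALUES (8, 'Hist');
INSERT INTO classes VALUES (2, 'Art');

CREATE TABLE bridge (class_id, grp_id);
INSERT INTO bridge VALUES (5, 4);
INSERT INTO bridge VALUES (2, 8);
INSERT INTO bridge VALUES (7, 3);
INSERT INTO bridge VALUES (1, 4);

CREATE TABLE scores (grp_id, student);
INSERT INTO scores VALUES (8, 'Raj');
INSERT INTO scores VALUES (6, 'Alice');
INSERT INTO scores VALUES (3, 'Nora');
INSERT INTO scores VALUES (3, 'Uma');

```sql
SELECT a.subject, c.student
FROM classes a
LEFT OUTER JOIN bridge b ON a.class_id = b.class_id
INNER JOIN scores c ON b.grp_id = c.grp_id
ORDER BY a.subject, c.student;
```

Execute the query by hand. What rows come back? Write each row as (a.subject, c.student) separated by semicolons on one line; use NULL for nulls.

(Art, Raj)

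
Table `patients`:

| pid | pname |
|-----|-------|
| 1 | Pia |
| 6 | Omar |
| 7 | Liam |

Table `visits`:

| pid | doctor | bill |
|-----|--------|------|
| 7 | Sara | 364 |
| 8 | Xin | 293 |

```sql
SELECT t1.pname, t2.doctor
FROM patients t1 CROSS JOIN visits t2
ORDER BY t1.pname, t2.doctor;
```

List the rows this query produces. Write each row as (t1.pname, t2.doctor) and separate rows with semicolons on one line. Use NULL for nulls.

CROSS JOIN pairs every row of `patients` with every row of `visits`: 3 × 2 = 6 rows.
After projecting and ordering:
t1.pname | t2.doctor
Liam | Sara
Liam | Xin
Omar | Sara
Omar | Xin
Pia | Sara
Pia | Xin

(Liam, Sara); (Liam, Xin); (Omar, Sara); (Omar, Xin); (Pia, Sara); (Pia, Xin)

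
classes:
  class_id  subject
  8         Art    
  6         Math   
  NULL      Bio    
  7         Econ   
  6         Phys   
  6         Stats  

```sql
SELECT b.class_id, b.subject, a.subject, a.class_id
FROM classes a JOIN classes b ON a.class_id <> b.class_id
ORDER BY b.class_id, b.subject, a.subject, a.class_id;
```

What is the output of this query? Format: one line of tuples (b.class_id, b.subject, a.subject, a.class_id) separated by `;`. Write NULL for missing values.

(6, Math, Art, 8); (6, Math, Econ, 7); (6, Phys, Art, 8); (6, Phys, Econ, 7); (6, Stats, Art, 8); (6, Stats, Econ, 7); (7, Econ, Art, 8); (7, Econ, Math, 6); (7, Econ, Phys, 6); (7, Econ, Stats, 6); (8, Art, Econ, 7); (8, Art, Math, 6); (8, Art, Phys, 6); (8, Art, Stats, 6)

INNER JOIN keeps only pairs where the ON condition holds.
Matching on a.class_id <> b.class_id. A NULL in a compared column never satisfies the condition.
- a row (class_id=8): matches 4 b row(s) → 4 output row(s).
- a row (class_id=6): matches 2 b row(s) → 2 output row(s).
- a row (class_id=NULL): no match → dropped.
- a row (class_id=7): matches 4 b row(s) → 4 output row(s).
- a row (class_id=6): matches 2 b row(s) → 2 output row(s).
- a row (class_id=6): matches 2 b row(s) → 2 output row(s).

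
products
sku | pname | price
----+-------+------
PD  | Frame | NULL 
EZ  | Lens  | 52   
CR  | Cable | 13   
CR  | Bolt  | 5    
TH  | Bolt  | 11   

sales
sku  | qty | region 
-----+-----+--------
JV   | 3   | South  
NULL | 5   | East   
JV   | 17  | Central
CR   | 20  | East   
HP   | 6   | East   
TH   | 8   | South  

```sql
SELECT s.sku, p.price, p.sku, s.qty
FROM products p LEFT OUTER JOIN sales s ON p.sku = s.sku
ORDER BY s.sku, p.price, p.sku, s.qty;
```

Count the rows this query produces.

5

LEFT JOIN keeps every row from `products`; unmatched rows get NULL for `sales`'s columns.
Matching on p.sku = s.sku. A NULL in a compared column never satisfies the condition.
- p row (sku=PD): no match → kept, s columns NULL.
- p row (sku=EZ): no match → kept, s columns NULL.
- p row (sku=CR): matches 1 s row(s) → 1 output row(s).
- p row (sku=CR): matches 1 s row(s) → 1 output row(s).
- p row (sku=TH): matches 1 s row(s) → 1 output row(s).
Total: 3 matched + 2 padded = 5 rows.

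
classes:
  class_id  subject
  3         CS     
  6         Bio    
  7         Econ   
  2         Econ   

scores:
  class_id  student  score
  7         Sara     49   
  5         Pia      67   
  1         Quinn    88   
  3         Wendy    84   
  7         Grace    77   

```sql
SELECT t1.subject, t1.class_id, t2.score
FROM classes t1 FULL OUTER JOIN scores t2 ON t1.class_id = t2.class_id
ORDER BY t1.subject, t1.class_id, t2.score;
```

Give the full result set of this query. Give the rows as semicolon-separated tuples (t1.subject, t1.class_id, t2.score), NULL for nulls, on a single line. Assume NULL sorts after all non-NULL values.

(Bio, 6, NULL); (CS, 3, 84); (Econ, 2, NULL); (Econ, 7, 49); (Econ, 7, 77); (NULL, NULL, 67); (NULL, NULL, 88)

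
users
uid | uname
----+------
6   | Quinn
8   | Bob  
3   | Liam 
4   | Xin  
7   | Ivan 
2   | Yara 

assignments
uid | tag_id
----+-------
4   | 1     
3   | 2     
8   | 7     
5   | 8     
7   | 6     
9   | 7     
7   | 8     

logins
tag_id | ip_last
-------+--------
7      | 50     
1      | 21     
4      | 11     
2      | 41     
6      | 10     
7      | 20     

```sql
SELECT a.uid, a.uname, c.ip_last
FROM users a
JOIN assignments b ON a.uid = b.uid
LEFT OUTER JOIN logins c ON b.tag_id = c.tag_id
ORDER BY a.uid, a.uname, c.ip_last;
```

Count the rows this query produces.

6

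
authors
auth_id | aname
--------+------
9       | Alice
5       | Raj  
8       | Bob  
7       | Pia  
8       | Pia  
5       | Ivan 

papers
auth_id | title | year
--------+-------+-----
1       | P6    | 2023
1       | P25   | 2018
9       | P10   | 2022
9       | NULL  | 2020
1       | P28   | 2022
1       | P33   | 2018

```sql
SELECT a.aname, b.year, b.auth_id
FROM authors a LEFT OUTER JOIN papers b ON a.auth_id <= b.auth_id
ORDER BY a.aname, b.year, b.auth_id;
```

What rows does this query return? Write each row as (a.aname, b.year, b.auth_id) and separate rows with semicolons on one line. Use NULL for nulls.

(Alice, 2020, 9); (Alice, 2022, 9); (Bob, 2020, 9); (Bob, 2022, 9); (Ivan, 2020, 9); (Ivan, 2022, 9); (Pia, 2020, 9); (Pia, 2020, 9); (Pia, 2022, 9); (Pia, 2022, 9); (Raj, 2020, 9); (Raj, 2022, 9)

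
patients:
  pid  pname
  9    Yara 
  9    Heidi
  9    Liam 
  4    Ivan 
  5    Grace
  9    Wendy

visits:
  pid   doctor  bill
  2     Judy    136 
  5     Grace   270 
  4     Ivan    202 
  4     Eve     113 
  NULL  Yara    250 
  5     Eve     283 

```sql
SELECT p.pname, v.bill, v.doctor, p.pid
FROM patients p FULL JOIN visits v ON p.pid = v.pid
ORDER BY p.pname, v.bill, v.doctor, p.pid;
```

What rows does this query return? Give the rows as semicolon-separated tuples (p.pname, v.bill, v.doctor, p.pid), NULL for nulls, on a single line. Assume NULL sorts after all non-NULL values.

(Grace, 270, Grace, 5); (Grace, 283, Eve, 5); (Heidi, NULL, NULL, 9); (Ivan, 113, Eve, 4); (Ivan, 202, Ivan, 4); (Liam, NULL, NULL, 9); (Wendy, NULL, NULL, 9); (Yara, NULL, NULL, 9); (NULL, 136, Judy, NULL); (NULL, 250, Yara, NULL)

FULL OUTER JOIN keeps every row from both sides; unmatched rows get NULL for the other side's columns.
Matching on p.pid = v.pid. A NULL in a compared column never satisfies the condition.
Matched pairs: 4; unmatched p rows kept: 4; unmatched v rows kept: 2.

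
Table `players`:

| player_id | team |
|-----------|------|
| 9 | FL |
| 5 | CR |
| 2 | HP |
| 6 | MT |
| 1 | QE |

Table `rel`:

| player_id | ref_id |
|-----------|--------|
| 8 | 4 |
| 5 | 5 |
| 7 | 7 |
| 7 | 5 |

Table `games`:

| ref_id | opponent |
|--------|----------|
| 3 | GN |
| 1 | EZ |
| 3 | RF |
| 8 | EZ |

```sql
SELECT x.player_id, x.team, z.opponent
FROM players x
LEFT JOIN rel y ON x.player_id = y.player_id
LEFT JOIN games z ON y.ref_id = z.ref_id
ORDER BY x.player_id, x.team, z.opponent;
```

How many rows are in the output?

5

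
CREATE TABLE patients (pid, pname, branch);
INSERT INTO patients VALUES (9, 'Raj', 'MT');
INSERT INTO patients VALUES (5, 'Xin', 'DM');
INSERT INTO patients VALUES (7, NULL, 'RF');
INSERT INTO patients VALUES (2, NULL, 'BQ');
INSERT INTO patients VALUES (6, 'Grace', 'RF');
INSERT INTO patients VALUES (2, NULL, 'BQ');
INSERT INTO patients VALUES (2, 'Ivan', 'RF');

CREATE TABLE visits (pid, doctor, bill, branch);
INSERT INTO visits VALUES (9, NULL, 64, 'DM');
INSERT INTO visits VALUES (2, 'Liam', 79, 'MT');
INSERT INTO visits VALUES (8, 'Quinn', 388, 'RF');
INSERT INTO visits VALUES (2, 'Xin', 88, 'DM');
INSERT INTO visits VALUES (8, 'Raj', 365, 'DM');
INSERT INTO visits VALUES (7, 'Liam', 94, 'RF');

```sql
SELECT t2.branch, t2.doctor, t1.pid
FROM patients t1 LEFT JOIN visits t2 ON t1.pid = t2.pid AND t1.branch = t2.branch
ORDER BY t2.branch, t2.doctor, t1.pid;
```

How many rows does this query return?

LEFT JOIN keeps every row from `patients`; unmatched rows get NULL for `visits`'s columns.
Matching on t1.pid = t2.pid AND t1.branch = t2.branch.
- t1[0] pid=9, branch=MT → no match; kept with NULLs on the t2 side.
- t1[1] pid=5, branch=DM → no match; kept with NULLs on the t2 side.
- t1[2] pid=7, branch=RF → 1 match(es) in t2 → 1 row(s).
- t1[3] pid=2, branch=BQ → no match; kept with NULLs on the t2 side.
- t1[4] pid=6, branch=RF → no match; kept with NULLs on the t2 side.
- t1[5] pid=2, branch=BQ → no match; kept with NULLs on the t2 side.
- t1[6] pid=2, branch=RF → no match; kept with NULLs on the t2 side.
Total: 1 matched + 6 padded = 7 rows.

7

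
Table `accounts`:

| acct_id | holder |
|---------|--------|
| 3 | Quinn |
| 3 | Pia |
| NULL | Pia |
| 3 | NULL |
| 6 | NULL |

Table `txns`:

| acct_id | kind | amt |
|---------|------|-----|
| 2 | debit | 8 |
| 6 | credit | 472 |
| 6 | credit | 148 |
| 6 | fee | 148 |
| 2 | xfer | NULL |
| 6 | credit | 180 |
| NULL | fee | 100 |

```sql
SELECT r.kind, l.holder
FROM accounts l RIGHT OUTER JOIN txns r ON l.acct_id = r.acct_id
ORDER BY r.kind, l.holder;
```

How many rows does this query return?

RIGHT JOIN keeps every row from `txns`; unmatched rows get NULL for `accounts`'s columns.
Matching on l.acct_id = r.acct_id. A NULL in a compared column never satisfies the condition.
- acct_id=3: no matching r row.
- acct_id=3: no matching r row.
- acct_id=NULL: no matching r row.
- acct_id=3: no matching r row.
- acct_id=6: 4 matching r row(s), so 4 row(s) emitted.
- 3 row(s) from r found no l partner → padded with NULL.
Total: 4 matched + 3 padded = 7 rows.

7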